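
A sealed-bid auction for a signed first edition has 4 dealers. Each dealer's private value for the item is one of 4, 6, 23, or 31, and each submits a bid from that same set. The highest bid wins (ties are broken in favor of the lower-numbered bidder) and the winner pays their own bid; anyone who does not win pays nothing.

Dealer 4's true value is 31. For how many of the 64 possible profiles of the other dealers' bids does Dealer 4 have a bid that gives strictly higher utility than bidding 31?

8

Others bid (4, 4, 4): truth gives 0; bid 6 gives 25 > 0. Violating.
Others bid (4, 4, 6): truth gives 0; bid 23 gives 8 > 0. Violating.
Others bid (4, 6, 4): truth gives 0; bid 23 gives 8 > 0. Violating.
Others bid (4, 6, 6): truth gives 0; bid 23 gives 8 > 0. Violating.
Others bid (4, 4, 23): truth gives 0; no alternative beats it.
Others bid (4, 4, 31): truth gives 0; no alternative beats it.
(Checking all 64 profiles: 8 have a profitable deviation, 56 do not.)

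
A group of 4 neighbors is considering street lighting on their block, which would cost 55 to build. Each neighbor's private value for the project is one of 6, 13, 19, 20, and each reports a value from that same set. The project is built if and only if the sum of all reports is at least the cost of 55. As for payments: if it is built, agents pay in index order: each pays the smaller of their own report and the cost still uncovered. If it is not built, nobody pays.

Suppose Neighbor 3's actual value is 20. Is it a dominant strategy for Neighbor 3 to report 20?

No

Consider the case where Neighbor 1 reports 6, Neighbor 2 reports 13 and Neighbor 4 reports 19.
Truthful report 20: project built, pays 20, utility 20 - 20 = 0.
Report 19 instead: project built, pays 19, utility 20 - 19 = 1.
Since 1 > 0, reporting 19 is strictly better here, so truthful reporting is not dominant.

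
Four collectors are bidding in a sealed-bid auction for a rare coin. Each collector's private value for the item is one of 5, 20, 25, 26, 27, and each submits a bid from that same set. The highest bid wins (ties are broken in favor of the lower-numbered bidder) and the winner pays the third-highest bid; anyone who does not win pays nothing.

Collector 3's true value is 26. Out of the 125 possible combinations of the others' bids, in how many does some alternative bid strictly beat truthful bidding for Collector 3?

27

Others bid (5, 5, 27): truth gives 0; bid 27 gives 21 > 0. Violating.
Others bid (5, 20, 27): truth gives 0; bid 27 gives 6 > 0. Violating.
Others bid (5, 25, 27): truth gives 0; bid 27 gives 1 > 0. Violating.
Others bid (5, 26, 5): truth gives 0; bid 27 gives 21 > 0. Violating.
Others bid (5, 5, 5): truth gives 21; no alternative beats it.
Others bid (5, 5, 20): truth gives 21; no alternative beats it.
(Checking all 125 profiles: 27 have a profitable deviation, 98 do not.)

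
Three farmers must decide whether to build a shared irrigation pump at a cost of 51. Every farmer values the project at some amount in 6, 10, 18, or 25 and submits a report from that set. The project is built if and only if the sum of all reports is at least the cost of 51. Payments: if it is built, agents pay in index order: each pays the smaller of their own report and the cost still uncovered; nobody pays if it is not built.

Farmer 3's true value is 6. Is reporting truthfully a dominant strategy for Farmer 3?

Check each profile of the others' reports and compare truth against every alternative report.
Others report (18, 25): truth gives 0, best alternative gives -2.
Others report (25, 18): truth gives 0, best alternative gives -2.
Others report (25, 25): truth gives 5, best alternative gives 5.
Others report (6, 6): truth gives 0, best alternative gives 0.
Others report (6, 10): truth gives 0, best alternative gives 0.
Others report (6, 18): truth gives 0, best alternative gives 0.
(Remaining 10 profiles checked similarly; truth is weakly best in each.)
In every case the truthful report is at least as good as any alternative, so it is a dominant strategy.

Yes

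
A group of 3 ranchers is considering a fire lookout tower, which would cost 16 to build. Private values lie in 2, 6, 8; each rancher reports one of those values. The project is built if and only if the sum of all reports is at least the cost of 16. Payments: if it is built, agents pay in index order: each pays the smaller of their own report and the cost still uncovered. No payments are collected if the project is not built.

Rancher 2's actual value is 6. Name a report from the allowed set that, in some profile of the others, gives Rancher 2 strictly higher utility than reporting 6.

2

Suppose Rancher 1 reports 6 and Rancher 3 reports 8.
Report 6: project built, pays 6, utility 6 - 6 = 0.
Report 2: project built, pays 2, utility 6 - 2 = 4.
So reporting 2 beats truth here (4 > 0).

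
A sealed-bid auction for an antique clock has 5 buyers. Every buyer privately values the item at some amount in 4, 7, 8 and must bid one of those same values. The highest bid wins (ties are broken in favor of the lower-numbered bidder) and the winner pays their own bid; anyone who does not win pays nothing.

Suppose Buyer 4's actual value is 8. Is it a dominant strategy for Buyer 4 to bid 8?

No

Consider the case where Buyer 1 bids 4, Buyer 2 bids 4, Buyer 3 bids 4 and Buyer 5 bids 4.
Truthful bid 8: wins, pays 8, utility 8 - 8 = 0.
Bid 7 instead: wins, pays 7, utility 8 - 7 = 1.
Since 1 > 0, bidding 7 is strictly better here, so truthful bidding is not dominant.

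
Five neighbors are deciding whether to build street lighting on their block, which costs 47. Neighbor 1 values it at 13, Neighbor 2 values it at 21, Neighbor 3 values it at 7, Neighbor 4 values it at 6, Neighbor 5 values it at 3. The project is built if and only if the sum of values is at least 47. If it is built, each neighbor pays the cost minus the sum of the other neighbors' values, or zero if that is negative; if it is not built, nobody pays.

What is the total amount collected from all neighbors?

35

Total value 50 ≥ cost 47, so it is built.
Neighbor 1: others sum to 37; max(0, 47 - 37) = 10.
Neighbor 2: others sum to 29; max(0, 47 - 29) = 18.
Neighbor 3: others sum to 43; max(0, 47 - 43) = 4.
Neighbor 4: others sum to 44; max(0, 47 - 44) = 3.
Neighbor 5: others sum to 47; max(0, 47 - 47) = 0.
Total collected = 10 + 18 + 4 + 3 + 0 = 35.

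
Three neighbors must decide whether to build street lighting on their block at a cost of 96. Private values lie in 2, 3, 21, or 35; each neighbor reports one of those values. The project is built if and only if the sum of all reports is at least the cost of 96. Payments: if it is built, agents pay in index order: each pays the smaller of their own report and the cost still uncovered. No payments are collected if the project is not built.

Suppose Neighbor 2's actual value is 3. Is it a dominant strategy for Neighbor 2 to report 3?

Yes

Check each profile of the others' reports and compare truth against every alternative report.
Others report (2, 2): truth gives 0, best alternative gives 0.
Others report (2, 3): truth gives 0, best alternative gives 0.
Others report (2, 21): truth gives 0, best alternative gives 0.
Others report (2, 35): truth gives 0, best alternative gives 0.
Others report (3, 2): truth gives 0, best alternative gives 0.
Others report (3, 3): truth gives 0, best alternative gives 0.
(Remaining 10 profiles checked similarly; truth is weakly best in each.)
In every case the truthful report is at least as good as any alternative, so it is a dominant strategy.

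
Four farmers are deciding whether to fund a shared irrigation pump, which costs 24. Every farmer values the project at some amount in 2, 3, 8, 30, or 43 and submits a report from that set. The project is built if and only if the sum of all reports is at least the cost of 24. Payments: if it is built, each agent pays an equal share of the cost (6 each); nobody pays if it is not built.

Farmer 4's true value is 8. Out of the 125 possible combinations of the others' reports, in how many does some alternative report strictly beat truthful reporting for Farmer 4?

Others report (2, 2, 2): truth gives 0; report 30 gives 2 > 0. Violating.
Others report (2, 2, 3): truth gives 0; report 30 gives 2 > 0. Violating.
Others report (2, 2, 8): truth gives 0; report 30 gives 2 > 0. Violating.
Others report (2, 3, 2): truth gives 0; report 30 gives 2 > 0. Violating.
Others report (2, 2, 30): truth gives 2; no alternative beats it.
Others report (2, 2, 43): truth gives 2; no alternative beats it.
(Checking all 125 profiles: 20 have a profitable deviation, 105 do not.)

20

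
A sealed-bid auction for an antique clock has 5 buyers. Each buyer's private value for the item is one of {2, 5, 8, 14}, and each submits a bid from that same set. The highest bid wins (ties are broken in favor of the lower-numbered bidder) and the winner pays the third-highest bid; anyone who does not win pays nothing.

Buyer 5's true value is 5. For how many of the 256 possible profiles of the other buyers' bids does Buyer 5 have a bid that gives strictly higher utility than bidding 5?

Others bid (2, 2, 2, 5): truth gives 0; bid 8 gives 3 > 0. Violating.
Others bid (2, 2, 2, 8): truth gives 0; bid 14 gives 3 > 0. Violating.
Others bid (2, 2, 5, 2): truth gives 0; bid 8 gives 3 > 0. Violating.
Others bid (2, 2, 8, 2): truth gives 0; bid 14 gives 3 > 0. Violating.
Others bid (2, 2, 2, 2): truth gives 3; no alternative beats it.
Others bid (2, 2, 2, 14): truth gives 0; no alternative beats it.
(Checking all 256 profiles: 8 have a profitable deviation, 248 do not.)

8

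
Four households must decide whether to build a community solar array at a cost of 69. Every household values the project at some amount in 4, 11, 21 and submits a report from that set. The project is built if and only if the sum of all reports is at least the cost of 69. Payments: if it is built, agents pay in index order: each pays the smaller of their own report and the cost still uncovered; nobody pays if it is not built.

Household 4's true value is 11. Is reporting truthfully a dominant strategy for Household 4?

Check each profile of the others' reports and compare truth against every alternative report.
Others report (21, 21, 21): truth gives 5, best alternative gives 5.
Others report (4, 4, 4): truth gives 0, best alternative gives 0.
Others report (4, 4, 11): truth gives 0, best alternative gives 0.
Others report (4, 4, 21): truth gives 0, best alternative gives 0.
Others report (4, 11, 4): truth gives 0, best alternative gives 0.
Others report (4, 11, 11): truth gives 0, best alternative gives 0.
(Remaining 21 profiles checked similarly; truth is weakly best in each.)
In every case the truthful report is at least as good as any alternative, so it is a dominant strategy.

Yes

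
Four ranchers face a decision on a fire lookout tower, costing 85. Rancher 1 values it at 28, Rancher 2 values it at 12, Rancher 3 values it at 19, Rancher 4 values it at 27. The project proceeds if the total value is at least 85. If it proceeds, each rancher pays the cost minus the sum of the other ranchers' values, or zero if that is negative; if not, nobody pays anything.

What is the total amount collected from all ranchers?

82

Total value 86 ≥ cost 85, so it is built.
Rancher 1: others sum to 58; max(0, 85 - 58) = 27.
Rancher 2: others sum to 74; max(0, 85 - 74) = 11.
Rancher 3: others sum to 67; max(0, 85 - 67) = 18.
Rancher 4: others sum to 59; max(0, 85 - 59) = 26.
Total collected = 27 + 11 + 18 + 26 = 82.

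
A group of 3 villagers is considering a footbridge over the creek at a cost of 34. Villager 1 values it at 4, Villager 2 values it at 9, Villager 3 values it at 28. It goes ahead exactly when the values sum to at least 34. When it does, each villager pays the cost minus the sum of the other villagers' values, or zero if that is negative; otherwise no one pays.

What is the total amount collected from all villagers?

Total value 41 ≥ cost 34, so it is built.
Villager 1: others sum to 37; max(0, 34 - 37) = 0.
Villager 2: others sum to 32; max(0, 34 - 32) = 2.
Villager 3: others sum to 13; max(0, 34 - 13) = 21.
Total collected = 0 + 2 + 21 = 23.

23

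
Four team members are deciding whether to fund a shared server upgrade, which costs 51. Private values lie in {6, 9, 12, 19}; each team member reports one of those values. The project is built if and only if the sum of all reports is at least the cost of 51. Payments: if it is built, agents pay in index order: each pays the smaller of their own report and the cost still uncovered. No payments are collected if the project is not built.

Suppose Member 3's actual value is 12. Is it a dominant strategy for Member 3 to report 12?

Consider the case where Member 1 reports 6, Member 2 reports 19 and Member 4 reports 19.
Truthful report 12: project built, pays 12, utility 12 - 12 = 0.
Report 9 instead: project built, pays 9, utility 12 - 9 = 3.
Since 3 > 0, reporting 9 is strictly better here, so truthful reporting is not dominant.

No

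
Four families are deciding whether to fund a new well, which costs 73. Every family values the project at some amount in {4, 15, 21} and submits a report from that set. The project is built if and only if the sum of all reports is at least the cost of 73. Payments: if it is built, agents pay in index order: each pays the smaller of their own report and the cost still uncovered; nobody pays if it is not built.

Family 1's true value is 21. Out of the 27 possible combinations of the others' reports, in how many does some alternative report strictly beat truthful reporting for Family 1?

1

Others report (21, 21, 21): truth gives 0; report 15 gives 6 > 0. Violating.
Others report (4, 4, 4): truth gives 0; no alternative beats it.
Others report (4, 4, 15): truth gives 0; no alternative beats it.
(Checking all 27 profiles: 1 has a profitable deviation, 26 do not.)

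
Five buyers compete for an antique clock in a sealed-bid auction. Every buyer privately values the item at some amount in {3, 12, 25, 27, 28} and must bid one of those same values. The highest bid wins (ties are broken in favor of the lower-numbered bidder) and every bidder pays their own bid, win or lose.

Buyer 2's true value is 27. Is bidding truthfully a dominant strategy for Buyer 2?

No

Consider the case where Buyer 1 bids 3, Buyer 3 bids 3, Buyer 4 bids 3 and Buyer 5 bids 3.
Truthful bid 27: wins, pays 27, utility 27 - 27 = 0.
Bid 12 instead: wins, pays 12, utility 27 - 12 = 15.
Since 15 > 0, bidding 12 is strictly better here, so truthful bidding is not dominant.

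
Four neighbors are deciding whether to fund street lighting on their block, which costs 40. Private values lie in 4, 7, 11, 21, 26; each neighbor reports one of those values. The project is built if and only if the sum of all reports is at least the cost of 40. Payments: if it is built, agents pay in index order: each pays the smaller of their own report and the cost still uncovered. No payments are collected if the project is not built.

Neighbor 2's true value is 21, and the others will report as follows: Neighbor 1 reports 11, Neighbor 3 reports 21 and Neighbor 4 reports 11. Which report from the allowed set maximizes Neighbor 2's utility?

Report 4: project built, pays 4, utility 21 - 4 = 17.
Report 7: project built, pays 7, utility 21 - 7 = 14.
Report 11: project built, pays 11, utility 21 - 11 = 10.
Report 21: project built, pays 21, utility 21 - 21 = 0.
Report 26: project built, pays 26, utility 21 - 26 = -5.
The best choice is 4 with utility 17.

4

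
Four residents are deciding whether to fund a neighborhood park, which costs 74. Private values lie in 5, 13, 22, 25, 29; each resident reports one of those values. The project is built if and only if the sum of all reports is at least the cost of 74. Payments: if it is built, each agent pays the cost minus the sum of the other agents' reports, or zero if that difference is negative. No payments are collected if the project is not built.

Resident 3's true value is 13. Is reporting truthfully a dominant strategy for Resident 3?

Check each profile of the others' reports and compare truth against every alternative report.
Others report (22, 25, 29): truth gives 13, best alternative gives 13.
Others report (22, 29, 25): truth gives 13, best alternative gives 13.
Others report (22, 29, 29): truth gives 13, best alternative gives 13.
Others report (25, 22, 29): truth gives 13, best alternative gives 13.
Others report (25, 25, 25): truth gives 13, best alternative gives 13.
Others report (25, 25, 29): truth gives 13, best alternative gives 13.
(Remaining 119 profiles checked similarly; truth is weakly best in each.)
In every case the truthful report is at least as good as any alternative, so it is a dominant strategy.

Yes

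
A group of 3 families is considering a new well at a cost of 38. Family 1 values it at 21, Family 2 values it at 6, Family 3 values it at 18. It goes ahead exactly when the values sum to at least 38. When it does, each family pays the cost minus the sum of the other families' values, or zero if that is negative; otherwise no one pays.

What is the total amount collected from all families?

Total value 45 ≥ cost 38, so it is built.
Family 1: others sum to 24; max(0, 38 - 24) = 14.
Family 2: others sum to 39; max(0, 38 - 39) = 0.
Family 3: others sum to 27; max(0, 38 - 27) = 11.
Total collected = 14 + 0 + 11 = 25.

25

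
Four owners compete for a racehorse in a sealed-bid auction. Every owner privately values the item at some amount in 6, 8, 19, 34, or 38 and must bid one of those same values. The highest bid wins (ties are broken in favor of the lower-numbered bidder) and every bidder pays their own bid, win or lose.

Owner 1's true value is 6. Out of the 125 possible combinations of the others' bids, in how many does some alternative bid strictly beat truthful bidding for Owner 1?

Others bid (6, 6, 8): truth gives -6; bid 8 gives -2 > -6. Violating.
Others bid (6, 8, 6): truth gives -6; bid 8 gives -2 > -6. Violating.
Others bid (6, 8, 8): truth gives -6; bid 8 gives -2 > -6. Violating.
Others bid (8, 6, 6): truth gives -6; bid 8 gives -2 > -6. Violating.
Others bid (6, 6, 6): truth gives 0; no alternative beats it.
Others bid (6, 6, 19): truth gives -6; no alternative beats it.
(Checking all 125 profiles: 7 have a profitable deviation, 118 do not.)

7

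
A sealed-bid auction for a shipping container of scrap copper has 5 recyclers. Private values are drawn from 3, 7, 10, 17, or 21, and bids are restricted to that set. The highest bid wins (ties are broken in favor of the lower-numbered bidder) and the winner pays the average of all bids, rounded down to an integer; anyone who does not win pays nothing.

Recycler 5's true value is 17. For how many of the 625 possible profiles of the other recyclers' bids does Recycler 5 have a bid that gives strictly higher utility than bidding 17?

190

Others bid (3, 3, 3, 3): truth gives 12; bid 7 gives 14 > 12. Violating.
Others bid (3, 3, 3, 7): truth gives 11; bid 10 gives 12 > 11. Violating.
Others bid (3, 3, 3, 17): truth gives 0; bid 21 gives 8 > 0. Violating.
Others bid (3, 3, 7, 3): truth gives 11; bid 10 gives 12 > 11. Violating.
Others bid (3, 3, 3, 10): truth gives 10; no alternative beats it.
Others bid (3, 3, 3, 21): truth gives 0; no alternative beats it.
(Checking all 625 profiles: 190 have a profitable deviation, 435 do not.)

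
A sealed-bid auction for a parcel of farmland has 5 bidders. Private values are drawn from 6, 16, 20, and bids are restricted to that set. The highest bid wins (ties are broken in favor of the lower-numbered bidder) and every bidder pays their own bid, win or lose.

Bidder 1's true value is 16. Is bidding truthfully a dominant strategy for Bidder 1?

No

Consider the case where Bidder 2 bids 6, Bidder 3 bids 6, Bidder 4 bids 6 and Bidder 5 bids 6.
Truthful bid 16: wins, pays 16, utility 16 - 16 = 0.
Bid 6 instead: wins, pays 6, utility 16 - 6 = 10.
Since 10 > 0, bidding 6 is strictly better here, so truthful bidding is not dominant.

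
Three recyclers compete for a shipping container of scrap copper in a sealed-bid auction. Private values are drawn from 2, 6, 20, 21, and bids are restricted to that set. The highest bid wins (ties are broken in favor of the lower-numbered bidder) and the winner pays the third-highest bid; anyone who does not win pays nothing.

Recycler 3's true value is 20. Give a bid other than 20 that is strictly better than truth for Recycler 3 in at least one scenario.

Suppose Recycler 1 bids 2 and Recycler 2 bids 20.
Bid 20: loses, pays 0, utility 0.
Bid 21: wins, pays 2, utility 20 - 2 = 18.
So bidding 21 beats truth here (18 > 0).

21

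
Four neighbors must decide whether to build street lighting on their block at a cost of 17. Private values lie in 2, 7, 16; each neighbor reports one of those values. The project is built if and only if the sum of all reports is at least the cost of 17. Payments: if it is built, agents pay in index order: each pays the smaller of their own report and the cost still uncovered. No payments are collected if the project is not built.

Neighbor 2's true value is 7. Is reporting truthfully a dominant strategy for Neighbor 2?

No

Consider the case where Neighbor 1 reports 2, Neighbor 3 reports 2 and Neighbor 4 reports 16.
Truthful report 7: project built, pays 7, utility 7 - 7 = 0.
Report 2 instead: project built, pays 2, utility 7 - 2 = 5.
Since 5 > 0, reporting 2 is strictly better here, so truthful reporting is not dominant.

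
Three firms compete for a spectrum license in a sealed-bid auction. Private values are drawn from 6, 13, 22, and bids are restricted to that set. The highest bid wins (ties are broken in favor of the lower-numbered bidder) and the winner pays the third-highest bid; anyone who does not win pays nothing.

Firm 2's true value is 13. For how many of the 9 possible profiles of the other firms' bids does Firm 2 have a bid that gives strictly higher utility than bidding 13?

Others bid (6, 22): truth gives 0; bid 22 gives 7 > 0. Violating.
Others bid (13, 6): truth gives 0; bid 22 gives 7 > 0. Violating.
Others bid (6, 6): truth gives 7; no alternative beats it.
Others bid (6, 13): truth gives 7; no alternative beats it.
(Checking all 9 profiles: 2 have a profitable deviation, 7 do not.)

2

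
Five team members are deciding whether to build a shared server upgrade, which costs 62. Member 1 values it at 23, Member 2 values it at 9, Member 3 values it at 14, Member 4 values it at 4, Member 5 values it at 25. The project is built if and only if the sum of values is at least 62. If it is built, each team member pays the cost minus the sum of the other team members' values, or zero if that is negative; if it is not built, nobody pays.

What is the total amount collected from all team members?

Total value 75 ≥ cost 62, so it is built.
Member 1: others sum to 52; max(0, 62 - 52) = 10.
Member 2: others sum to 66; max(0, 62 - 66) = 0.
Member 3: others sum to 61; max(0, 62 - 61) = 1.
Member 4: others sum to 71; max(0, 62 - 71) = 0.
Member 5: others sum to 50; max(0, 62 - 50) = 12.
Total collected = 10 + 0 + 1 + 0 + 12 = 23.

23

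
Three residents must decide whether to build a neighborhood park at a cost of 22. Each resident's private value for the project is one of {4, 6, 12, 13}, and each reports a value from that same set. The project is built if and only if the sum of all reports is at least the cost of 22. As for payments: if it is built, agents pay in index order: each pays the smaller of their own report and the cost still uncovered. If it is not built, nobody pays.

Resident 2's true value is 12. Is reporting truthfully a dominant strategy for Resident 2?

Consider the case where Resident 1 reports 4 and Resident 3 reports 12.
Truthful report 12: project built, pays 12, utility 12 - 12 = 0.
Report 6 instead: project built, pays 6, utility 12 - 6 = 6.
Since 6 > 0, reporting 6 is strictly better here, so truthful reporting is not dominant.

No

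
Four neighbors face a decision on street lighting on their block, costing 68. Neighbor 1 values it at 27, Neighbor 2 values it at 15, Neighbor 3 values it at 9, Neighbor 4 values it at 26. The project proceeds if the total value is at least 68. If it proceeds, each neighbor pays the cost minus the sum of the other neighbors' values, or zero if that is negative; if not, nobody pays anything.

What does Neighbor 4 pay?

Total value 77 ≥ cost 68, so the project is built.
The other neighbors' values sum to 51.
Cost minus that sum is 68 - 51 = 17.

17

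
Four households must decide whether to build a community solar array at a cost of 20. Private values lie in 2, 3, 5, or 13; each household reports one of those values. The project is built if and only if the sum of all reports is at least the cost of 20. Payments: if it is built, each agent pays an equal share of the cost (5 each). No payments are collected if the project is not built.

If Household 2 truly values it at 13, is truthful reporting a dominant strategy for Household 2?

Check each profile of the others' reports and compare truth against every alternative report.
Others report (2, 2, 3): truth gives 8, best alternative gives 0.
Others report (2, 2, 5): truth gives 8, best alternative gives 0.
Others report (2, 3, 2): truth gives 8, best alternative gives 0.
Others report (2, 3, 3): truth gives 8, best alternative gives 0.
Others report (2, 3, 5): truth gives 8, best alternative gives 0.
Others report (2, 5, 2): truth gives 8, best alternative gives 0.
(Remaining 58 profiles checked similarly; truth is weakly best in each.)
In every case the truthful report is at least as good as any alternative, so it is a dominant strategy.

Yes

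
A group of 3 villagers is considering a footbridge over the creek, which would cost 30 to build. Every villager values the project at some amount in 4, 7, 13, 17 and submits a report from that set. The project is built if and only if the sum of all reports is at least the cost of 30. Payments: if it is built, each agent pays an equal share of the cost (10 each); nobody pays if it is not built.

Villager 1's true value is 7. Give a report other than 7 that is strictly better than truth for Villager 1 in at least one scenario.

Suppose Villager 2 reports 7 and Villager 3 reports 17.
Report 7: project built, pays 10, utility 7 - 10 = -3.
Report 4: project not built, utility 0.
So reporting 4 beats truth here (0 > -3).

4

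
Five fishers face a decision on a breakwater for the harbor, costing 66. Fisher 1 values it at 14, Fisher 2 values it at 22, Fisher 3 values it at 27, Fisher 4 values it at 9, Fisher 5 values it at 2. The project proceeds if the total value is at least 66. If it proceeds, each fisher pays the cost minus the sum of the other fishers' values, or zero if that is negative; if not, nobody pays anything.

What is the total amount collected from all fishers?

Total value 74 ≥ cost 66, so it is built.
Fisher 1: others sum to 60; max(0, 66 - 60) = 6.
Fisher 2: others sum to 52; max(0, 66 - 52) = 14.
Fisher 3: others sum to 47; max(0, 66 - 47) = 19.
Fisher 4: others sum to 65; max(0, 66 - 65) = 1.
Fisher 5: others sum to 72; max(0, 66 - 72) = 0.
Total collected = 6 + 14 + 19 + 1 + 0 = 40.

40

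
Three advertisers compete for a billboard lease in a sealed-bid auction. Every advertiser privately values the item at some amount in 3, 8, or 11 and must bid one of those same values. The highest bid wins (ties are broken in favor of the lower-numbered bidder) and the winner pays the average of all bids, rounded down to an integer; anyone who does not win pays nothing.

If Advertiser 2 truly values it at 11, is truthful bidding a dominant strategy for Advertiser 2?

No

Consider the case where Advertiser 1 bids 3 and Advertiser 3 bids 3.
Truthful bid 11: wins, pays 5, utility 11 - 5 = 6.
Bid 8 instead: wins, pays 4, utility 11 - 4 = 7.
Since 7 > 6, bidding 8 is strictly better here, so truthful bidding is not dominant.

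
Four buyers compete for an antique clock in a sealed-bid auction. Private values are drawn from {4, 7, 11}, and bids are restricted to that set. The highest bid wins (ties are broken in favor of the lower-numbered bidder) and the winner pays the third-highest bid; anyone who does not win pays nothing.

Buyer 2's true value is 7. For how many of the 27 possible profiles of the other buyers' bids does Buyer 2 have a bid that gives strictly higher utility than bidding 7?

3

Others bid (4, 4, 11): truth gives 0; bid 11 gives 3 > 0. Violating.
Others bid (4, 11, 4): truth gives 0; bid 11 gives 3 > 0. Violating.
Others bid (7, 4, 4): truth gives 0; bid 11 gives 3 > 0. Violating.
Others bid (4, 4, 4): truth gives 3; no alternative beats it.
Others bid (4, 4, 7): truth gives 3; no alternative beats it.
(Checking all 27 profiles: 3 have a profitable deviation, 24 do not.)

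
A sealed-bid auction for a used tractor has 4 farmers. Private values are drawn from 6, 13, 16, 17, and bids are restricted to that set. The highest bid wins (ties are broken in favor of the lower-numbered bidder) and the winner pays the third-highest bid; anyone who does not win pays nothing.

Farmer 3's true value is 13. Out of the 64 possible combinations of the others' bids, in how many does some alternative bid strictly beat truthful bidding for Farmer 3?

Others bid (6, 6, 16): truth gives 0; bid 16 gives 7 > 0. Violating.
Others bid (6, 6, 17): truth gives 0; bid 17 gives 7 > 0. Violating.
Others bid (6, 13, 6): truth gives 0; bid 16 gives 7 > 0. Violating.
Others bid (6, 16, 6): truth gives 0; bid 17 gives 7 > 0. Violating.
Others bid (6, 6, 6): truth gives 7; no alternative beats it.
Others bid (6, 6, 13): truth gives 7; no alternative beats it.
(Checking all 64 profiles: 6 have a profitable deviation, 58 do not.)

6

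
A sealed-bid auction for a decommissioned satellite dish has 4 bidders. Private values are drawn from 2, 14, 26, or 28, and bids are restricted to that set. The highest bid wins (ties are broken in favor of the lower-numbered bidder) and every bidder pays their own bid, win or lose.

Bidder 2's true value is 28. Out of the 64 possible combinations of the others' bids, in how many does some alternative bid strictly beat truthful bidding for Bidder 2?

34

Others bid (2, 2, 2): truth gives 0; bid 14 gives 14 > 0. Violating.
Others bid (2, 2, 14): truth gives 0; bid 14 gives 14 > 0. Violating.
Others bid (2, 2, 26): truth gives 0; bid 26 gives 2 > 0. Violating.
Others bid (2, 14, 2): truth gives 0; bid 14 gives 14 > 0. Violating.
Others bid (2, 2, 28): truth gives 0; no alternative beats it.
Others bid (2, 14, 28): truth gives 0; no alternative beats it.
(Checking all 64 profiles: 34 have a profitable deviation, 30 do not.)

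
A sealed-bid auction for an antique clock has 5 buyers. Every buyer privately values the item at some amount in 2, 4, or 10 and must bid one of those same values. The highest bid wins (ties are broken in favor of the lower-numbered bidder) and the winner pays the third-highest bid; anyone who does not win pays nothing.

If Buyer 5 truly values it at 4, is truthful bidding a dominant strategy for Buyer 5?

Consider the case where Buyer 1 bids 2, Buyer 2 bids 2, Buyer 3 bids 2 and Buyer 4 bids 4.
Truthful bid 4: loses, pays 0, utility 0.
Bid 10 instead: wins, pays 2, utility 4 - 2 = 2.
Since 2 > 0, bidding 10 is strictly better here, so truthful bidding is not dominant.

No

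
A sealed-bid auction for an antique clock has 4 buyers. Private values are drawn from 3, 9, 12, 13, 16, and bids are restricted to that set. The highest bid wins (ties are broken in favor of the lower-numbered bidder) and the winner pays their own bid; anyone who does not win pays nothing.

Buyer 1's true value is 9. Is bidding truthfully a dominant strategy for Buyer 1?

Consider the case where Buyer 2 bids 3, Buyer 3 bids 3 and Buyer 4 bids 3.
Truthful bid 9: wins, pays 9, utility 9 - 9 = 0.
Bid 3 instead: wins, pays 3, utility 9 - 3 = 6.
Since 6 > 0, bidding 3 is strictly better here, so truthful bidding is not dominant.

No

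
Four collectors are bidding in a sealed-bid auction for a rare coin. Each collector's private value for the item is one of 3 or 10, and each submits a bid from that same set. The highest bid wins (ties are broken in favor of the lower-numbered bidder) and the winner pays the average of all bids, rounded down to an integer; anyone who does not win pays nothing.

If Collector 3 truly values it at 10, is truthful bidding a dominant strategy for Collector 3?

Check each profile of the others' bids and compare truth against every alternative bid.
Others bid (3, 3, 3): truth gives 6, best alternative gives 0.
Others bid (3, 3, 10): truth gives 4, best alternative gives 0.
Others bid (3, 10, 3): truth gives 0, best alternative gives 0.
Others bid (3, 10, 10): truth gives 0, best alternative gives 0.
Others bid (10, 3, 3): truth gives 0, best alternative gives 0.
Others bid (10, 3, 10): truth gives 0, best alternative gives 0.
(Remaining 2 profiles checked similarly; truth is weakly best in each.)
In every case the truthful bid is at least as good as any alternative, so it is a dominant strategy.

Yes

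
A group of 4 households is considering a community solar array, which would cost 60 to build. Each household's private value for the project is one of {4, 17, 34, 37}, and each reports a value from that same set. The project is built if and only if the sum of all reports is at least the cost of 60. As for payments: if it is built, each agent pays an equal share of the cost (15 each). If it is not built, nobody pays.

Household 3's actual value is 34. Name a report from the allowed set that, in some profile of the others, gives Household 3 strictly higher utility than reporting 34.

Suppose Household 1 reports 4, Household 2 reports 4 and Household 4 reports 17.
Report 34: project not built, utility 0.
Report 37: project built, pays 15, utility 34 - 15 = 19.
So reporting 37 beats truth here (19 > 0).

37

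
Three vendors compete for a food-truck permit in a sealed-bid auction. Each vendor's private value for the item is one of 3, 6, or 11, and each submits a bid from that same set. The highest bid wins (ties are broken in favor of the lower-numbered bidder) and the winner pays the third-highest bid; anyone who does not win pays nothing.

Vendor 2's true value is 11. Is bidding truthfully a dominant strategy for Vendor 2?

Check each profile of the others' bids and compare truth against every alternative bid.
Others bid (3, 11): truth gives 8, best alternative gives 0.
Others bid (6, 3): truth gives 8, best alternative gives 0.
Others bid (6, 6): truth gives 5, best alternative gives 0.
Others bid (6, 11): truth gives 5, best alternative gives 0.
Others bid (3, 3): truth gives 8, best alternative gives 8.
Others bid (3, 6): truth gives 8, best alternative gives 8.
(Remaining 3 profiles checked similarly; truth is weakly best in each.)
In every case the truthful bid is at least as good as any alternative, so it is a dominant strategy.

Yes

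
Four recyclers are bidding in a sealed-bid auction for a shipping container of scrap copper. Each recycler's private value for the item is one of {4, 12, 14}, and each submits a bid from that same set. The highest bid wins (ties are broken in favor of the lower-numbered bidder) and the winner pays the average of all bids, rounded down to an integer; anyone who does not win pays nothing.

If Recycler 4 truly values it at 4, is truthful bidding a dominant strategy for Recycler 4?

Yes

Check each profile of the others' bids and compare truth against every alternative bid.
Others bid (4, 4, 4): truth gives 0, best alternative gives -2.
Others bid (4, 4, 12): truth gives 0, best alternative gives 0.
Others bid (4, 4, 14): truth gives 0, best alternative gives 0.
Others bid (4, 12, 4): truth gives 0, best alternative gives 0.
Others bid (4, 12, 12): truth gives 0, best alternative gives 0.
Others bid (4, 12, 14): truth gives 0, best alternative gives 0.
(Remaining 21 profiles checked similarly; truth is weakly best in each.)
In every case the truthful bid is at least as good as any alternative, so it is a dominant strategy.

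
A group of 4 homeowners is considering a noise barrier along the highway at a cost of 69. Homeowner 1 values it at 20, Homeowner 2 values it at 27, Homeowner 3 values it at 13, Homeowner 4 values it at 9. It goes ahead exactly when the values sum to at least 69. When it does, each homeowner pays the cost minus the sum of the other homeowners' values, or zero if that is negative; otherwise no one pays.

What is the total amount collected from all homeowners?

69

Total value 69 ≥ cost 69, so it is built.
Homeowner 1: others sum to 49; max(0, 69 - 49) = 20.
Homeowner 2: others sum to 42; max(0, 69 - 42) = 27.
Homeowner 3: others sum to 56; max(0, 69 - 56) = 13.
Homeowner 4: others sum to 60; max(0, 69 - 60) = 9.
Total collected = 20 + 27 + 13 + 9 = 69.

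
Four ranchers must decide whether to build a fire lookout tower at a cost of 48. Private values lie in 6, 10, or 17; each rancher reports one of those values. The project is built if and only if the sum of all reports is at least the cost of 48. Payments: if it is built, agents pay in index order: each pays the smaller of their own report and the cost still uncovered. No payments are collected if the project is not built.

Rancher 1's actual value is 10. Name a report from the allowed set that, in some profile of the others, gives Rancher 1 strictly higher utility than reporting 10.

Suppose Rancher 2 reports 10, Rancher 3 reports 17 and Rancher 4 reports 17.
Report 10: project built, pays 10, utility 10 - 10 = 0.
Report 6: project built, pays 6, utility 10 - 6 = 4.
So reporting 6 beats truth here (4 > 0).

6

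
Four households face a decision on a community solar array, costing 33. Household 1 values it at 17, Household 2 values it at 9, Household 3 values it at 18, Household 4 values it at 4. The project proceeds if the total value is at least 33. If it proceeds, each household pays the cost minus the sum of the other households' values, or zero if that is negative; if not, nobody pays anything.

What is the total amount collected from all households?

Total value 48 ≥ cost 33, so it is built.
Household 1: others sum to 31; max(0, 33 - 31) = 2.
Household 2: others sum to 39; max(0, 33 - 39) = 0.
Household 3: others sum to 30; max(0, 33 - 30) = 3.
Household 4: others sum to 44; max(0, 33 - 44) = 0.
Total collected = 2 + 0 + 3 + 0 = 5.

5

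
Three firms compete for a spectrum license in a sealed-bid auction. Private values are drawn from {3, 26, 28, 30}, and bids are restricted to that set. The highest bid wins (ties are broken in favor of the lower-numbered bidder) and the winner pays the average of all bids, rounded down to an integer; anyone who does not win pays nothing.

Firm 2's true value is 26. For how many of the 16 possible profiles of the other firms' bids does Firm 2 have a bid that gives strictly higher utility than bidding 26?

4

Others bid (3, 28): truth gives 0; bid 28 gives 7 > 0. Violating.
Others bid (3, 30): truth gives 0; bid 30 gives 5 > 0. Violating.
Others bid (26, 3): truth gives 0; bid 28 gives 7 > 0. Violating.
Others bid (28, 3): truth gives 0; bid 30 gives 6 > 0. Violating.
Others bid (3, 3): truth gives 16; no alternative beats it.
Others bid (3, 26): truth gives 8; no alternative beats it.
(Checking all 16 profiles: 4 have a profitable deviation, 12 do not.)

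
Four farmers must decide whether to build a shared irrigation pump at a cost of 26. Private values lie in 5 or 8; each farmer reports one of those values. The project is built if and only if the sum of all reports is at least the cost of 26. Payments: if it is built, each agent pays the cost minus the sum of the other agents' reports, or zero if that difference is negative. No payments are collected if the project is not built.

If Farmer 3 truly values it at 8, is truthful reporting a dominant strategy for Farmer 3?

Yes

Check each profile of the others' reports and compare truth against every alternative report.
Others report (8, 8, 8): truth gives 6, best alternative gives 6.
Others report (5, 8, 8): truth gives 3, best alternative gives 3.
Others report (8, 5, 8): truth gives 3, best alternative gives 3.
Others report (8, 8, 5): truth gives 3, best alternative gives 3.
Others report (5, 5, 5): truth gives 0, best alternative gives 0.
Others report (5, 5, 8): truth gives 0, best alternative gives 0.
(Remaining 2 profiles checked similarly; truth is weakly best in each.)
In every case the truthful report is at least as good as any alternative, so it is a dominant strategy.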